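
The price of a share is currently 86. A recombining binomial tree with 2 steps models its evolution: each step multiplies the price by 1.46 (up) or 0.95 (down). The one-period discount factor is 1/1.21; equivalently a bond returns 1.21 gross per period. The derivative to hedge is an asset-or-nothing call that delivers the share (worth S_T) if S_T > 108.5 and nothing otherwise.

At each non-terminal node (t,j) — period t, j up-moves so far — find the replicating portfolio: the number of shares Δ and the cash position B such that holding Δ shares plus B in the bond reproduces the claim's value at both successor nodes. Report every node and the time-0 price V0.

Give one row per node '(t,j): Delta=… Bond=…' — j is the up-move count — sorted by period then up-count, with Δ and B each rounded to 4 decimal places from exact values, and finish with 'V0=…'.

(0,0): Delta=1.7169 Bond=-74.3922
(1,0): Delta=2.8627 Bond=-183.6297
(1,1): Delta=1.0000 Bond=0.0000
V0=73.2616

Since d<R<u, set p* = (R−d)/(u−d) = 0.5098; price each node as the discounted p*-expectation of its children.
At expiry t=2: V(2,0)=0.0000, V(2,1)=119.2820, V(2,2)=183.3176
(1,0): S=81.7000. Δ = (V_up−V_dn)/(S_up−S_dn) = (119.2820−0.0000)/(119.2820−77.6150) = 2.8627. V = [p*·119.2820 + (1−p*)·0.0000]/1.21 = 50.2566. B = V − Δ·S = -183.6297.
(1,1): S=125.5600. Δ = (V_up−V_dn)/(S_up−S_dn) = (183.3176−119.2820)/(183.3176−119.2820) = 1.0000. V = [p*·183.3176 + (1−p*)·119.2820]/1.21 = 125.5600. B = V − Δ·S = 0.0000.
(0,0): S=86.0000. Δ = (V_up−V_dn)/(S_up−S_dn) = (125.5600−50.2566)/(125.5600−81.7000) = 1.7169. V = [p*·125.5600 + (1−p*)·50.2566]/1.21 = 73.2616. B = V − Δ·S = -74.3922.
Each (Δ,B) replicates both successor values, so the strategy is self-financing and V0 is arbitrage-free.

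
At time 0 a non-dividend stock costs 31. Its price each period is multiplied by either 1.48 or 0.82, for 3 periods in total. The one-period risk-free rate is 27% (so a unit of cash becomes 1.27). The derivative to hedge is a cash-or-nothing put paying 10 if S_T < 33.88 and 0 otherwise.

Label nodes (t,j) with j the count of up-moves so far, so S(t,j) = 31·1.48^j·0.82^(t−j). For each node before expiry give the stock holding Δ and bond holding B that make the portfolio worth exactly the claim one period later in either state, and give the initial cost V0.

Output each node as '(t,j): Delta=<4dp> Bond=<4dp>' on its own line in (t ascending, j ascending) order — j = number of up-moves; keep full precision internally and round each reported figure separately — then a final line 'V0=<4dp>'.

Since d<R<u, set p* = (R−d)/(u−d) = 0.6818; price each node as the discounted p*-expectation of its children.
Payoff layer (t=3): V(3,0)=10.0000, V(3,1)=10.0000, V(3,2)=0.0000, V(3,3)=0.0000
  t=2,j=0: stock 20.8444 → up 30.8497 (V=10.0000), down 17.0924 (V=10.0000). Price 7.8740; hedge Δ=0.0000, bond B=7.8740.
  t=2,j=1: stock 37.6216 → up 55.6800 (V=0.0000), down 30.8497 (V=10.0000). Price 2.5054; hedge Δ=-0.4027, bond B=17.6569.
  t=2,j=2: stock 67.9024 → up 100.4956 (V=0.0000), down 55.6800 (V=0.0000). Price 0.0000; hedge Δ=0.0000, bond B=0.0000.
  t=1,j=0: stock 25.4200 → up 37.6216 (V=2.5054), down 20.8444 (V=7.8740). Price 3.3178; hedge Δ=-0.3200, bond B=11.4521.
  t=1,j=1: stock 45.8800 → up 67.9024 (V=0.0000), down 37.6216 (V=2.5054). Price 0.6277; hedge Δ=-0.0827, bond B=4.4237.
  t=0,j=0: stock 31.0000 → up 45.8800 (V=0.6277), down 25.4200 (V=3.3178). Price 1.1682; hedge Δ=-0.1315, bond B=5.2441.
Check: Δ(0,0)·S0 + B(0,0) = 1.1682 = V0.

(0,0): Delta=-0.1315 Bond=5.2441
(1,0): Delta=-0.3200 Bond=11.4521
(1,1): Delta=-0.0827 Bond=4.4237
(2,0): Delta=0.0000 Bond=7.8740
(2,1): Delta=-0.4027 Bond=17.6569
(2,2): Delta=0.0000 Bond=0.0000
V0=1.1682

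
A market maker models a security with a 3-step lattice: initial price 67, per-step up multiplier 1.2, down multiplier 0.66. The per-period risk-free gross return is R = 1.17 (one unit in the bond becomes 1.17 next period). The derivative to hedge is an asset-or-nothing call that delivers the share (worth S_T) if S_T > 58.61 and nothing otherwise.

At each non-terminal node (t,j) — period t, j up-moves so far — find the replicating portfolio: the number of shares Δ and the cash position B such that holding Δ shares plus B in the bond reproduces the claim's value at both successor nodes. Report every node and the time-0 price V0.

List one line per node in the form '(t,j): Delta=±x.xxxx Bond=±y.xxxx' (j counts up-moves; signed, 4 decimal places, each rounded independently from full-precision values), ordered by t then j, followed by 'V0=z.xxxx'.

(0,0): Delta=1.0732 Bond=-5.0993
(1,0): Delta=2.1526 Bond=-53.6953
(1,1): Delta=1.0383 Bond=-3.1585
(2,0): Delta=0.0000 Bond=0.0000
(2,1): Delta=2.2222 Bond=-66.5190
(2,2): Delta=1.0000 Bond=0.0000
V0=66.8067

Since d<R<u, set p* = (R−d)/(u−d) = 0.9444; price each node as the discounted p*-expectation of its children.
At expiry t=3: V(3,0)=0.0000, V(3,1)=0.0000, V(3,2)=63.6768, V(3,3)=115.7760
  t=2,j=0: stock 29.1852 → up 35.0222 (V=0.0000), down 19.2622 (V=0.0000). Price 0.0000; hedge Δ=0.0000, bond B=0.0000.
  t=2,j=1: stock 53.0640 → up 63.6768 (V=63.6768), down 35.0222 (V=0.0000). Price 51.4010; hedge Δ=2.2222, bond B=-66.5190.
  t=2,j=2: stock 96.4800 → up 115.7760 (V=115.7760), down 63.6768 (V=63.6768). Price 96.4800; hedge Δ=1.0000, bond B=0.0000.
  t=1,j=0: stock 44.2200 → up 53.0640 (V=51.4010), down 29.1852 (V=0.0000). Price 41.4918; hedge Δ=2.1526, bond B=-53.6953.
  t=1,j=1: stock 80.4000 → up 96.4800 (V=96.4800), down 53.0640 (V=51.4010). Price 80.3210; hedge Δ=1.0383, bond B=-3.1585.
  t=0,j=0: stock 67.0000 → up 80.4000 (V=80.3210), down 44.2200 (V=41.4918). Price 66.8067; hedge Δ=1.0732, bond B=-5.0993.
Check: Δ(0,0)·S0 + B(0,0) = 66.8067 = V0.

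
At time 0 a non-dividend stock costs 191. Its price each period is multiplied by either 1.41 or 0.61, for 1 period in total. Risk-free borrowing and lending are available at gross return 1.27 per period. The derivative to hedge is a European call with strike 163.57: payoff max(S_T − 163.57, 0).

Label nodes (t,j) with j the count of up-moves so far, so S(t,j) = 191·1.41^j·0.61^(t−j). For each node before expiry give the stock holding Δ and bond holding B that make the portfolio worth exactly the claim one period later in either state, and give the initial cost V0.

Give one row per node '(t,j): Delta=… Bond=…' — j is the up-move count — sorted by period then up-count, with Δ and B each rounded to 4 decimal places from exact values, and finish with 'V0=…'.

The replicating-portfolio and risk-neutral prices coincide; use p* = (1.27−0.61)/(1.41−0.61) = 0.8250 for the latter.
Terminal values V(1,·): V(1,0)=0.0000, V(1,1)=105.7400
(0,0): S=191.0000. Δ = (V_up−V_dn)/(S_up−S_dn) = (105.7400−0.0000)/(269.3100−116.5100) = 0.6920. V = [p*·105.7400 + (1−p*)·0.0000]/1.27 = 68.6894. B = V − Δ·S = -63.4856.
Check: Δ(0,0)·S0 + B(0,0) = 68.6894 = V0.

(0,0): Delta=0.6920 Bond=-63.4856
V0=68.6894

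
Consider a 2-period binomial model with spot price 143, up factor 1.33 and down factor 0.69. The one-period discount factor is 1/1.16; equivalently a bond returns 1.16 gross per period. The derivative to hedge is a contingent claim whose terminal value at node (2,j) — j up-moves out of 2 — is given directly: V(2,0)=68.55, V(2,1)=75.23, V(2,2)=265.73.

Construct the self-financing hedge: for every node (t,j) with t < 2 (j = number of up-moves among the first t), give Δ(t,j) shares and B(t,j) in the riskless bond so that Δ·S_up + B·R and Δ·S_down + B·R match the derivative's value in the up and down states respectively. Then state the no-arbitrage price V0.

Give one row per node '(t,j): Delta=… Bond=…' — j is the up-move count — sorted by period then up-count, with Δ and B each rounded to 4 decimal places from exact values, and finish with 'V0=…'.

Risk-neutral probability p* = (R−d)/(u−d) = (1.16−0.69)/(1.33−0.69) = 0.7344.
At expiry t=2: V(2,0)=68.5500, V(2,1)=75.2300, V(2,2)=265.7300
Node (1,0) S=98.6700: V=(p*·75.2300+(1−p*)·68.5500)/1.16=63.3238; Δ=(75.2300−68.5500)/(131.2311−68.0823)=0.1058; B=V−Δ·S=52.8863
Node (1,1) S=190.1900: V=(p*·265.7300+(1−p*)·75.2300)/1.16=185.4555; Δ=(265.7300−75.2300)/(252.9527−131.2311)=1.5650; B=V−Δ·S=-112.2007
Node (0,0) S=143.0000: V=(p*·185.4555+(1−p*)·63.3238)/1.16=131.9089; Δ=(185.4555−63.3238)/(190.1900−98.6700)=1.3345; B=V−Δ·S=-58.9220
Each (Δ,B) replicates both successor values, so the strategy is self-financing and V0 is arbitrage-free.

(0,0): Delta=1.3345 Bond=-58.9220
(1,0): Delta=0.1058 Bond=52.8863
(1,1): Delta=1.5650 Bond=-112.2007
V0=131.9089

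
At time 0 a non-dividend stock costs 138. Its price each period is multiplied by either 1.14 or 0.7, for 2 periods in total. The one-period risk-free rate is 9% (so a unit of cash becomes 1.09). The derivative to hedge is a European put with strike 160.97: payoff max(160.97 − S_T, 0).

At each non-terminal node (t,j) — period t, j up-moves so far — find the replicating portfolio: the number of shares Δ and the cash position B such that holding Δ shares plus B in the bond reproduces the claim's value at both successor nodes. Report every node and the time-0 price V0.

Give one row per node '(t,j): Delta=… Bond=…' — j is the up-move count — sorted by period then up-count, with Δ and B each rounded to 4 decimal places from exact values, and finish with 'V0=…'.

(0,0): Delta=-0.7539 Bond=113.6767
(1,0): Delta=-1.0000 Bond=147.6789
(1,1): Delta=-0.7345 Bond=120.8600
V0=9.6357

No-arbitrage ⇒ martingale measure with p* = (R−d)/(u−d) = 0.8864.
Payoff layer (t=2): V(2,0)=93.3500, V(2,1)=50.8460, V(2,2)=0.0000
(1,0): S=96.6000. Δ = (V_up−V_dn)/(S_up−S_dn) = (50.8460−93.3500)/(110.1240−67.6200) = -1.0000. V = [p*·50.8460 + (1−p*)·93.3500]/1.09 = 51.0789. B = V − Δ·S = 147.6789.
(1,1): S=157.3200. Δ = (V_up−V_dn)/(S_up−S_dn) = (0.0000−50.8460)/(179.3448−110.1240) = -0.7345. V = [p*·0.0000 + (1−p*)·50.8460]/1.09 = 5.3009. B = V − Δ·S = 120.8600.
(0,0): S=138.0000. Δ = (V_up−V_dn)/(S_up−S_dn) = (5.3009−51.0789)/(157.3200−96.6000) = -0.7539. V = [p*·5.3009 + (1−p*)·51.0789]/1.09 = 9.6357. B = V − Δ·S = 113.6767.
The time-0 hedge costs 9.6357, which is the no-arbitrage price.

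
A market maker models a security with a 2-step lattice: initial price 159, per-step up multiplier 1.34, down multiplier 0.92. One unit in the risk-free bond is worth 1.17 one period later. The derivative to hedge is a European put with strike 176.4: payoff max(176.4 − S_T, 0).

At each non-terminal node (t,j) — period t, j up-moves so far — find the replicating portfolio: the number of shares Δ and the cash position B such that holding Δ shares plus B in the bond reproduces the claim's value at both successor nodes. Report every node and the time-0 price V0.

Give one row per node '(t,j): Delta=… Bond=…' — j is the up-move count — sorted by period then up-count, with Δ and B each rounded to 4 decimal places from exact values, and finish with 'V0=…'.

(0,0): Delta=-0.2167 Bond=39.4541
(1,0): Delta=-0.6807 Bond=114.0456
(1,1): Delta=0.0000 Bond=0.0000
V0=5.0054

The replicating-portfolio and risk-neutral prices coincide; use p* = (1.17−0.92)/(1.34−0.92) = 0.5952 for the latter.
Terminal payoffs: V(2,0)=41.8224, V(2,1)=0.0000, V(2,2)=0.0000
  t=1,j=0: stock 146.2800 → up 196.0152 (V=0.0000), down 134.5776 (V=41.8224). Price 14.4685; hedge Δ=-0.6807, bond B=114.0456.
  t=1,j=1: stock 213.0600 → up 285.5004 (V=0.0000), down 196.0152 (V=0.0000). Price 0.0000; hedge Δ=0.0000, bond B=0.0000.
  t=0,j=0: stock 159.0000 → up 213.0600 (V=0.0000), down 146.2800 (V=14.4685). Price 5.0054; hedge Δ=-0.2167, bond B=39.4541.
Each (Δ,B) replicates both successor values, so the strategy is self-financing and V0 is arbitrage-free.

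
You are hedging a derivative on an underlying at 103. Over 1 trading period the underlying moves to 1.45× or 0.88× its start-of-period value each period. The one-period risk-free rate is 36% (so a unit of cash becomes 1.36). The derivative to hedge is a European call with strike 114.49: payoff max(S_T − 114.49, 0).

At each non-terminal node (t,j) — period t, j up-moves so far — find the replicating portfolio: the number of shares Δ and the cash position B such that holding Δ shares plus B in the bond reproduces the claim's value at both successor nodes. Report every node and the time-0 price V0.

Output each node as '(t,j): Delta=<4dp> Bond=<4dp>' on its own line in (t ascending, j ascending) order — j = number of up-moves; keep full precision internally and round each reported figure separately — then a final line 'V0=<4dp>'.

(0,0): Delta=0.5938 Bond=-39.5728
V0=21.5851

The replicating-portfolio and risk-neutral prices coincide; use p* = (1.36−0.88)/(1.45−0.88) = 0.8421 for the latter.
Terminal payoffs: V(1,0)=0.0000, V(1,1)=34.8600
  t=0,j=0: stock 103.0000 → up 149.3500 (V=34.8600), down 90.6400 (V=0.0000). Price 21.5851; hedge Δ=0.5938, bond B=-39.5728.
Check: Δ(0,0)·S0 + B(0,0) = 21.5851 = V0.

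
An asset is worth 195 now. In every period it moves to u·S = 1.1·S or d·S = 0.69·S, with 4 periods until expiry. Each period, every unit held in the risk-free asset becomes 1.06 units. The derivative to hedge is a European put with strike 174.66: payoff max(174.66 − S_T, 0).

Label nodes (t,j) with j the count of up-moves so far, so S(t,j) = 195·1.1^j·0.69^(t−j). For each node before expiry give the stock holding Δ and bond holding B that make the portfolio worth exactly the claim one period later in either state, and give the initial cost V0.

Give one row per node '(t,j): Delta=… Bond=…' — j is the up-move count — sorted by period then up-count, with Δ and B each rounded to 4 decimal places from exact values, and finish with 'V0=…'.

No-arbitrage ⇒ martingale measure with p* = (R−d)/(u−d) = 0.9024.
Payoff layer (t=4): V(4,0)=130.4591, V(4,1)=104.1948, V(4,2)=62.3242, V(4,3)=0.0000, V(4,4)=0.0000
  t=3,j=0: stock 64.0593 → up 70.4652 (V=104.1948), down 44.2009 (V=130.4591). Price 100.7143; hedge Δ=-1.0000, bond B=164.7736.
  t=3,j=1: stock 102.1234 → up 112.3358 (V=62.3242), down 70.4652 (V=104.1948). Price 62.6501; hedge Δ=-1.0000, bond B=164.7736.
  t=3,j=2: stock 162.8055 → up 179.0861 (V=0.0000), down 112.3358 (V=62.3242). Price 5.7362; hedge Δ=-0.9337, bond B=157.7465.
  t=3,j=3: stock 259.5450 → up 285.4995 (V=0.0000), down 179.0861 (V=0.0000). Price 0.0000; hedge Δ=0.0000, bond B=0.0000.
  t=2,j=0: stock 92.8395 → up 102.1234 (V=62.6501), down 64.0593 (V=100.7143). Price 62.6073; hedge Δ=-1.0000, bond B=155.4468.
  t=2,j=1: stock 148.0050 → up 162.8055 (V=5.7362), down 102.1234 (V=62.6501). Price 10.6498; hedge Δ=-0.9379, bond B=149.4642.
  t=2,j=2: stock 235.9500 → up 259.5450 (V=0.0000), down 162.8055 (V=5.7362). Price 0.5280; hedge Δ=-0.0593, bond B=14.5188.
  t=1,j=0: stock 134.5500 → up 148.0050 (V=10.6498), down 92.8395 (V=62.6073). Price 14.8291; hedge Δ=-0.9418, bond B=141.5546.
  t=1,j=1: stock 214.5000 → up 235.9500 (V=0.5280), down 148.0050 (V=10.6498). Price 1.4297; hedge Δ=-0.1151, bond B=26.1172.
  t=0,j=0: stock 195.0000 → up 214.5000 (V=1.4297), down 134.5500 (V=14.8291). Price 2.5820; hedge Δ=-0.1676, bond B=35.2635.
The time-0 hedge costs 2.5820, which is the no-arbitrage price.

(0,0): Delta=-0.1676 Bond=35.2635
(1,0): Delta=-0.9418 Bond=141.5546
(1,1): Delta=-0.1151 Bond=26.1172
(2,0): Delta=-1.0000 Bond=155.4468
(2,1): Delta=-0.9379 Bond=149.4642
(2,2): Delta=-0.0593 Bond=14.5188
(3,0): Delta=-1.0000 Bond=164.7736
(3,1): Delta=-1.0000 Bond=164.7736
(3,2): Delta=-0.9337 Bond=157.7465
(3,3): Delta=0.0000 Bond=0.0000
V0=2.5820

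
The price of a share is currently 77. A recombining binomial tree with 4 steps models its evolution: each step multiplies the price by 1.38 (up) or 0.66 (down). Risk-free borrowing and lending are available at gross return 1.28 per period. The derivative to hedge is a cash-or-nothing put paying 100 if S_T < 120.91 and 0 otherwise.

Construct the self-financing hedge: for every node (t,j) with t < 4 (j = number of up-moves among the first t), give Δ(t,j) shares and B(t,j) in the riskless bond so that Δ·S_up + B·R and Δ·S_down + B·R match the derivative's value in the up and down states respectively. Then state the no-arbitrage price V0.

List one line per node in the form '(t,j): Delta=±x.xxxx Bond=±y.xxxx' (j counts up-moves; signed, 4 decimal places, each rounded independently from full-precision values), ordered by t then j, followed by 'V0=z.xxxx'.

(0,0): Delta=-0.2657 Bond=24.0166
(1,0): Delta=-1.2369 Bond=80.0953
(1,1): Delta=-0.1908 Bond=22.7810
(2,0): Delta=0.0000 Bond=61.0352
(2,1): Delta=-1.3323 Bond=109.2134
(2,2): Delta=-0.1028 Bond=16.2478
(3,0): Delta=0.0000 Bond=78.1250
(3,1): Delta=0.0000 Bond=78.1250
(3,2): Delta=-1.4351 Bond=149.7396
(3,3): Delta=0.0000 Bond=0.0000
V0=3.5548

Since d<R<u, set p* = (R−d)/(u−d) = 0.8611; price each node as the discounted p*-expectation of its children.
Terminal values V(4,·): V(4,0)=100.0000, V(4,1)=100.0000, V(4,2)=100.0000, V(4,3)=0.0000, V(4,4)=0.0000
(3,0): S=22.1372. Δ = (V_up−V_dn)/(S_up−S_dn) = (100.0000−100.0000)/(30.5493−14.6105) = 0.0000. V = [p*·100.0000 + (1−p*)·100.0000]/1.28 = 78.1250. B = V − Δ·S = 78.1250.
(3,1): S=46.2869. Δ = (V_up−V_dn)/(S_up−S_dn) = (100.0000−100.0000)/(63.8759−30.5493) = 0.0000. V = [p*·100.0000 + (1−p*)·100.0000]/1.28 = 78.1250. B = V − Δ·S = 78.1250.
(3,2): S=96.7816. Δ = (V_up−V_dn)/(S_up−S_dn) = (0.0000−100.0000)/(133.5586−63.8759) = -1.4351. V = [p*·0.0000 + (1−p*)·100.0000]/1.28 = 10.8507. B = V − Δ·S = 149.7396.
(3,3): S=202.3615. Δ = (V_up−V_dn)/(S_up−S_dn) = (0.0000−0.0000)/(279.2589−133.5586) = 0.0000. V = [p*·0.0000 + (1−p*)·0.0000]/1.28 = 0.0000. B = V − Δ·S = 0.0000.
(2,0): S=33.5412. Δ = (V_up−V_dn)/(S_up−S_dn) = (78.1250−78.1250)/(46.2869−22.1372) = 0.0000. V = [p*·78.1250 + (1−p*)·78.1250]/1.28 = 61.0352. B = V − Δ·S = 61.0352.
(2,1): S=70.1316. Δ = (V_up−V_dn)/(S_up−S_dn) = (10.8507−78.1250)/(96.7816−46.2869) = -1.3323. V = [p*·10.8507 + (1−p*)·78.1250]/1.28 = 15.7768. B = V − Δ·S = 109.2134.
(2,2): S=146.6388. Δ = (V_up−V_dn)/(S_up−S_dn) = (0.0000−10.8507)/(202.3615−96.7816) = -0.1028. V = [p*·0.0000 + (1−p*)·10.8507]/1.28 = 1.1774. B = V − Δ·S = 16.2478.
(1,0): S=50.8200. Δ = (V_up−V_dn)/(S_up−S_dn) = (15.7768−61.0352)/(70.1316−33.5412) = -1.2369. V = [p*·15.7768 + (1−p*)·61.0352]/1.28 = 17.2365. B = V − Δ·S = 80.0953.
(1,1): S=106.2600. Δ = (V_up−V_dn)/(S_up−S_dn) = (1.1774−15.7768)/(146.6388−70.1316) = -0.1908. V = [p*·1.1774 + (1−p*)·15.7768]/1.28 = 2.5040. B = V − Δ·S = 22.7810.
(0,0): S=77.0000. Δ = (V_up−V_dn)/(S_up−S_dn) = (2.5040−17.2365)/(106.2600−50.8200) = -0.2657. V = [p*·2.5040 + (1−p*)·17.2365]/1.28 = 3.5548. B = V − Δ·S = 24.0166.
Check: Δ(0,0)·S0 + B(0,0) = 3.5548 = V0.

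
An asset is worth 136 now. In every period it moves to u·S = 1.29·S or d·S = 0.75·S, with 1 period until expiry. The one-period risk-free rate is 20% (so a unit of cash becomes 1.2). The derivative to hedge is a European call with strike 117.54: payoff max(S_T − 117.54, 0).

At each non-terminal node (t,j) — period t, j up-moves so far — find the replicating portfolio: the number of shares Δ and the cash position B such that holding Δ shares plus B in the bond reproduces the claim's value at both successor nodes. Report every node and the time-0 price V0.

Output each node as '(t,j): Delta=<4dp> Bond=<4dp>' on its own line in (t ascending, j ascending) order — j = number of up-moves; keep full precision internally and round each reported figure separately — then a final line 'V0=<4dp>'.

(0,0): Delta=0.7884 Bond=-67.0139
V0=40.2083

The replicating-portfolio and risk-neutral prices coincide; use p* = (1.2−0.75)/(1.29−0.75) = 0.8333 for the latter.
Terminal payoffs: V(1,0)=0.0000, V(1,1)=57.9000
Node (0,0) S=136.0000: V=(p*·57.9000+(1−p*)·0.0000)/1.2=40.2083; Δ=(57.9000−0.0000)/(175.4400−102.0000)=0.7884; B=V−Δ·S=-67.0139
The time-0 hedge costs 40.2083, which is the no-arbitrage price.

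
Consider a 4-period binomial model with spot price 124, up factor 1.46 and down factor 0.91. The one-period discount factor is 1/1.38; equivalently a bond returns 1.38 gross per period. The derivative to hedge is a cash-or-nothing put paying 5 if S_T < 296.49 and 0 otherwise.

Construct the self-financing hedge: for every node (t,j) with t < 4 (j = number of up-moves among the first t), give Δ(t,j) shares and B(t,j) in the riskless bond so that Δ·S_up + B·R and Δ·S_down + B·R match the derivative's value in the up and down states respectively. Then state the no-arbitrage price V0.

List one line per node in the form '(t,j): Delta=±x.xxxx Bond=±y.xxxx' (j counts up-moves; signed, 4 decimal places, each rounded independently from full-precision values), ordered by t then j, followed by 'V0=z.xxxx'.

No-arbitrage ⇒ martingale measure with p* = (R−d)/(u−d) = 0.8545.
Terminal payoffs: V(4,0)=5.0000, V(4,1)=5.0000, V(4,2)=5.0000, V(4,3)=0.0000, V(4,4)=0.0000
(3,0): S=93.4428. Δ = (V_up−V_dn)/(S_up−S_dn) = (5.0000−5.0000)/(136.4265−85.0330) = 0.0000. V = [p*·5.0000 + (1−p*)·5.0000]/1.38 = 3.6232. B = V − Δ·S = 3.6232.
(3,1): S=149.9192. Δ = (V_up−V_dn)/(S_up−S_dn) = (5.0000−5.0000)/(218.8821−136.4265) = 0.0000. V = [p*·5.0000 + (1−p*)·5.0000]/1.38 = 3.6232. B = V − Δ·S = 3.6232.
(3,2): S=240.5297. Δ = (V_up−V_dn)/(S_up−S_dn) = (0.0000−5.0000)/(351.1734−218.8821) = -0.0378. V = [p*·0.0000 + (1−p*)·5.0000]/1.38 = 0.5270. B = V − Δ·S = 9.6179.
(3,3): S=385.9049. Δ = (V_up−V_dn)/(S_up−S_dn) = (0.0000−0.0000)/(563.4211−351.1734) = 0.0000. V = [p*·0.0000 + (1−p*)·0.0000]/1.38 = 0.0000. B = V − Δ·S = 0.0000.
(2,0): S=102.6844. Δ = (V_up−V_dn)/(S_up−S_dn) = (3.6232−3.6232)/(149.9192−93.4428) = 0.0000. V = [p*·3.6232 + (1−p*)·3.6232]/1.38 = 2.6255. B = V − Δ·S = 2.6255.
(2,1): S=164.7464. Δ = (V_up−V_dn)/(S_up−S_dn) = (0.5270−3.6232)/(240.5297−149.9192) = -0.0342. V = [p*·0.5270 + (1−p*)·3.6232]/1.38 = 0.7082. B = V − Δ·S = 6.3377.
(2,2): S=264.3184. Δ = (V_up−V_dn)/(S_up−S_dn) = (0.0000−0.5270)/(385.9049−240.5297) = -0.0036. V = [p*·0.0000 + (1−p*)·0.5270]/1.38 = 0.0555. B = V − Δ·S = 1.0137.
(1,0): S=112.8400. Δ = (V_up−V_dn)/(S_up−S_dn) = (0.7082−2.6255)/(164.7464−102.6844) = -0.0309. V = [p*·0.7082 + (1−p*)·2.6255]/1.38 = 0.7153. B = V − Δ·S = 4.2012.
(1,1): S=181.0400. Δ = (V_up−V_dn)/(S_up−S_dn) = (0.0555−0.7082)/(264.3184−164.7464) = -0.0066. V = [p*·0.0555 + (1−p*)·0.7082]/1.38 = 0.1090. B = V − Δ·S = 1.2957.
(0,0): S=124.0000. Δ = (V_up−V_dn)/(S_up−S_dn) = (0.1090−0.7153)/(181.0400−112.8400) = -0.0089. V = [p*·0.1090 + (1−p*)·0.7153]/1.38 = 0.1429. B = V − Δ·S = 1.2452.
Self-financing check: at every node Δ·S+B equals the discounted successor values.

(0,0): Delta=-0.0089 Bond=1.2452
(1,0): Delta=-0.0309 Bond=4.2012
(1,1): Delta=-0.0066 Bond=1.2957
(2,0): Delta=0.0000 Bond=2.6255
(2,1): Delta=-0.0342 Bond=6.3377
(2,2): Delta=-0.0036 Bond=1.0137
(3,0): Delta=0.0000 Bond=3.6232
(3,1): Delta=0.0000 Bond=3.6232
(3,2): Delta=-0.0378 Bond=9.6179
(3,3): Delta=0.0000 Bond=0.0000
V0=0.1429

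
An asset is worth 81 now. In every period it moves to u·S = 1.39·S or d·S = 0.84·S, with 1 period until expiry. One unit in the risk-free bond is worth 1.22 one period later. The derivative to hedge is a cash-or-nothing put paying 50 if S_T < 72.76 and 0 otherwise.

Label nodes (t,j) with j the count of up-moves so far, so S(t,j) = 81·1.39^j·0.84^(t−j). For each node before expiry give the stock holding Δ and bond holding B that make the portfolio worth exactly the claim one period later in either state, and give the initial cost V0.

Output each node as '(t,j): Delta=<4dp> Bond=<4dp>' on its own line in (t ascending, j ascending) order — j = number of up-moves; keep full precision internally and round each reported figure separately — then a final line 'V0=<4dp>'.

The replicating-portfolio and risk-neutral prices coincide; use p* = (1.22−0.84)/(1.39−0.84) = 0.6909 for the latter.
Payoff layer (t=1): V(1,0)=50.0000, V(1,1)=0.0000
(0,0): S=81.0000. Δ = (V_up−V_dn)/(S_up−S_dn) = (0.0000−50.0000)/(112.5900−68.0400) = -1.1223. V = [p*·0.0000 + (1−p*)·50.0000]/1.22 = 12.6677. B = V − Δ·S = 103.5768.
Root portfolio cost Δ·81+B reproduces V0=12.6677.

(0,0): Delta=-1.1223 Bond=103.5768
V0=12.6677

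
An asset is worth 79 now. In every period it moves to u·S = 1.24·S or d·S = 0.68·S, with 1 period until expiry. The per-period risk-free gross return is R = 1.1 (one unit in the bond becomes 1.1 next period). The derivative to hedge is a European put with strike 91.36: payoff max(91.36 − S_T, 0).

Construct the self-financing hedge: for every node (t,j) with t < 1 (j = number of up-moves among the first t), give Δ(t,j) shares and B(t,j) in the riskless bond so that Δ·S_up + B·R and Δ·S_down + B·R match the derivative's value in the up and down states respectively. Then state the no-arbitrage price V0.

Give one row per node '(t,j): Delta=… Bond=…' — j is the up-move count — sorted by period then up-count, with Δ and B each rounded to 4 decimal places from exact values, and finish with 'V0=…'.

(0,0): Delta=-0.8508 Bond=75.7688
V0=8.5545

Under the risk-neutral measure, an up-move has probability p* = (R−d)/(u−d) = 0.7500 and values discount at R = 1.1.
Terminal values V(1,·): V(1,0)=37.6400, V(1,1)=0.0000
(0,0): S=79.0000. Δ = (V_up−V_dn)/(S_up−S_dn) = (0.0000−37.6400)/(97.9600−53.7200) = -0.8508. V = [p*·0.0000 + (1−p*)·37.6400]/1.1 = 8.5545. B = V − Δ·S = 75.7688.
Root portfolio cost Δ·79+B reproduces V0=8.5545.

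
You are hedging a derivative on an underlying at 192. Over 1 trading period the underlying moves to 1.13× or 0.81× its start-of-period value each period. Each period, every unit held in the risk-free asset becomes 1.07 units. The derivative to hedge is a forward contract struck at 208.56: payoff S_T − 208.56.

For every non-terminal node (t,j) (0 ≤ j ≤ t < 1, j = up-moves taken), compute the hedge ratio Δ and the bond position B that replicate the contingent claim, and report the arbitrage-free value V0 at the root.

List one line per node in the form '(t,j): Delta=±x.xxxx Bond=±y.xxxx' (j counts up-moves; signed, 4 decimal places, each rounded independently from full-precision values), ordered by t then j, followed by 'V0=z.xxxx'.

(0,0): Delta=1.0000 Bond=-194.9159
V0=-2.9159

No-arbitrage ⇒ martingale measure with p* = (R−d)/(u−d) = 0.8125.
Payoff layer (t=1): V(1,0)=-53.0400, V(1,1)=8.4000
Node (0,0) S=192.0000: V=(p*·8.4000+(1−p*)·-53.0400)/1.07=-2.9159; Δ=(8.4000−-53.0400)/(216.9600−155.5200)=1.0000; B=V−Δ·S=-194.9159
Check: Δ(0,0)·S0 + B(0,0) = -2.9159 = V0.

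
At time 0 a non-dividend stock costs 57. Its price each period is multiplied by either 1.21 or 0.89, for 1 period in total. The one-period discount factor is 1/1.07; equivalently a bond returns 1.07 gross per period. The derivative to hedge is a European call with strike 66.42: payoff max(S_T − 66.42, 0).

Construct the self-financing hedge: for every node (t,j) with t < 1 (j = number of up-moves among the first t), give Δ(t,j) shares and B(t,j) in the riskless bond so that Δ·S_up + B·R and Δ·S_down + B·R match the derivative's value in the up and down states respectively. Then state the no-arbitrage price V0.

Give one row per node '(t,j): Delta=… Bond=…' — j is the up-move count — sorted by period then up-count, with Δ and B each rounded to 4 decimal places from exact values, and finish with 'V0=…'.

The replicating-portfolio and risk-neutral prices coincide; use p* = (1.07−0.89)/(1.21−0.89) = 0.5625 for the latter.
Terminal values V(1,·): V(1,0)=0.0000, V(1,1)=2.5500
  t=0,j=0: stock 57.0000 → up 68.9700 (V=2.5500), down 50.7300 (V=0.0000). Price 1.3405; hedge Δ=0.1398, bond B=-6.6282.
Self-financing check: at every node Δ·S+B equals the discounted successor values.

(0,0): Delta=0.1398 Bond=-6.6282
V0=1.3405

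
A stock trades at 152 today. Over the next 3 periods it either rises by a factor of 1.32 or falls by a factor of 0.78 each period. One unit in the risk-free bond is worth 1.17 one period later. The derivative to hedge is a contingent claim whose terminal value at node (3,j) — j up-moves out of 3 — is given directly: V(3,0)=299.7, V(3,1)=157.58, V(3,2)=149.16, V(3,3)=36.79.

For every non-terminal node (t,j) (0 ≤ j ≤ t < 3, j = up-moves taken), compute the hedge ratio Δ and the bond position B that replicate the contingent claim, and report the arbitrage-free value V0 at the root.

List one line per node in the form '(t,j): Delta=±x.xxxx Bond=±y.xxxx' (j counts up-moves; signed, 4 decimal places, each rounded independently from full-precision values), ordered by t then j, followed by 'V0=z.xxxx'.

No-arbitrage ⇒ martingale measure with p* = (R−d)/(u−d) = 0.7222.
At expiry t=3: V(3,0)=299.7000, V(3,1)=157.5800, V(3,2)=149.1600, V(3,3)=36.7900
(2,0): S=92.4768. Δ = (V_up−V_dn)/(S_up−S_dn) = (157.5800−299.7000)/(122.0694−72.1319) = -2.8460. V = [p*·157.5800 + (1−p*)·299.7000]/1.17 = 168.4255. B = V − Δ·S = 431.6106.
(2,1): S=156.4992. Δ = (V_up−V_dn)/(S_up−S_dn) = (149.1600−157.5800)/(206.5789−122.0694) = -0.0996. V = [p*·149.1600 + (1−p*)·157.5800]/1.17 = 129.4862. B = V − Δ·S = 145.0788.
(2,2): S=264.8448. Δ = (V_up−V_dn)/(S_up−S_dn) = (36.7900−149.1600)/(349.5951−206.5789) = -0.7857. V = [p*·36.7900 + (1−p*)·149.1600]/1.17 = 58.1230. B = V − Δ·S = 266.2156.
(1,0): S=118.5600. Δ = (V_up−V_dn)/(S_up−S_dn) = (129.4862−168.4255)/(156.4992−92.4768) = -0.6082. V = [p*·129.4862 + (1−p*)·168.4255]/1.17 = 119.9168. B = V − Δ·S = 192.0265.
(1,1): S=200.6400. Δ = (V_up−V_dn)/(S_up−S_dn) = (58.1230−129.4862)/(264.8448−156.4992) = -0.6587. V = [p*·58.1230 + (1−p*)·129.4862]/1.17 = 66.6206. B = V − Δ·S = 198.7748.
(0,0): S=152.0000. Δ = (V_up−V_dn)/(S_up−S_dn) = (66.6206−119.9168)/(200.6400−118.5600) = -0.6493. V = [p*·66.6206 + (1−p*)·119.9168]/1.17 = 69.5941. B = V − Δ·S = 168.2908.
Each (Δ,B) replicates both successor values, so the strategy is self-financing and V0 is arbitrage-free.

(0,0): Delta=-0.6493 Bond=168.2908
(1,0): Delta=-0.6082 Bond=192.0265
(1,1): Delta=-0.6587 Bond=198.7748
(2,0): Delta=-2.8460 Bond=431.6106
(2,1): Delta=-0.0996 Bond=145.0788
(2,2): Delta=-0.7857 Bond=266.2156
V0=69.5941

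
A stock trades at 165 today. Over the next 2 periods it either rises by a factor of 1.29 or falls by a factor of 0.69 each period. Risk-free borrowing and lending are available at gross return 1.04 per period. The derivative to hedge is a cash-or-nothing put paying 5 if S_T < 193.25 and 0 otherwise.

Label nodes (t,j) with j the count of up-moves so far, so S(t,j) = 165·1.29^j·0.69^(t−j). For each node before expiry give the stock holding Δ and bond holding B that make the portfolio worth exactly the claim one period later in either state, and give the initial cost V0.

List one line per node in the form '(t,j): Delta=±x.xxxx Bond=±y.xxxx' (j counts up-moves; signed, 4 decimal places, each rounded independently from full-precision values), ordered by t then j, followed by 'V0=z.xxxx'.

(0,0): Delta=-0.0283 Bond=7.7239
(1,0): Delta=0.0000 Bond=4.8077
(1,1): Delta=-0.0392 Bond=10.3365
V0=3.0498

The replicating-portfolio and risk-neutral prices coincide; use p* = (1.04−0.69)/(1.29−0.69) = 0.5833 for the latter.
Terminal payoffs: V(2,0)=5.0000, V(2,1)=5.0000, V(2,2)=0.0000
  t=1,j=0: stock 113.8500 → up 146.8665 (V=5.0000), down 78.5565 (V=5.0000). Price 4.8077; hedge Δ=0.0000, bond B=4.8077.
  t=1,j=1: stock 212.8500 → up 274.5765 (V=0.0000), down 146.8665 (V=5.0000). Price 2.0032; hedge Δ=-0.0392, bond B=10.3365.
  t=0,j=0: stock 165.0000 → up 212.8500 (V=2.0032), down 113.8500 (V=4.8077). Price 3.0498; hedge Δ=-0.0283, bond B=7.7239.
Root portfolio cost Δ·165+B reproduces V0=3.0498.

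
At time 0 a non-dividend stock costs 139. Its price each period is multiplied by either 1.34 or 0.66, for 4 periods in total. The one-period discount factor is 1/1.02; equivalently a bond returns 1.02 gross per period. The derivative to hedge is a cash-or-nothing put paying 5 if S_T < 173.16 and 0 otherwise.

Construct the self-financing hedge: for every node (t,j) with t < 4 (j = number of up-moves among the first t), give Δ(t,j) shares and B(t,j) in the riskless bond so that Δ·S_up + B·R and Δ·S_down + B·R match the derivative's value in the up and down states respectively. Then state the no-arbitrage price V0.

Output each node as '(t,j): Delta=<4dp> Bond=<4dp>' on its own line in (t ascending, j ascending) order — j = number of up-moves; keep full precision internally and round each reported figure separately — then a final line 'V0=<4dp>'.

(0,0): Delta=-0.0197 Bond=5.7078
(1,0): Delta=-0.0216 Bond=5.9933
(1,1): Delta=-0.0189 Bond=5.6697
(2,0): Delta=0.0000 Bond=4.8058
(2,1): Delta=-0.0310 Bond=7.2753
(2,2): Delta=-0.0136 Bond=4.4566
(3,0): Delta=0.0000 Bond=4.9020
(3,1): Delta=0.0000 Bond=4.9020
(3,2): Delta=-0.0446 Bond=9.6597
(3,3): Delta=0.0000 Bond=0.0000
V0=2.9662

Risk-neutral probability p* = (R−d)/(u−d) = (1.02−0.66)/(1.34−0.66) = 0.5294.
Terminal payoffs: V(4,0)=5.0000, V(4,1)=5.0000, V(4,2)=5.0000, V(4,3)=0.0000, V(4,4)=0.0000
Node (3,0) S=39.9619: V=(p*·5.0000+(1−p*)·5.0000)/1.02=4.9020; Δ=(5.0000−5.0000)/(53.5490−26.3749)=0.0000; B=V−Δ·S=4.9020
Node (3,1) S=81.1349: V=(p*·5.0000+(1−p*)·5.0000)/1.02=4.9020; Δ=(5.0000−5.0000)/(108.7207−53.5490)=0.0000; B=V−Δ·S=4.9020
Node (3,2) S=164.7283: V=(p*·0.0000+(1−p*)·5.0000)/1.02=2.3068; Δ=(0.0000−5.0000)/(220.7360−108.7207)=-0.0446; B=V−Δ·S=9.6597
Node (3,3) S=334.4485: V=(p*·0.0000+(1−p*)·0.0000)/1.02=0.0000; Δ=(0.0000−0.0000)/(448.1609−220.7360)=0.0000; B=V−Δ·S=0.0000
Node (2,0) S=60.5484: V=(p*·4.9020+(1−p*)·4.9020)/1.02=4.8058; Δ=(4.9020−4.9020)/(81.1349−39.9619)=0.0000; B=V−Δ·S=4.8058
Node (2,1) S=122.9316: V=(p*·2.3068+(1−p*)·4.9020)/1.02=3.4589; Δ=(2.3068−4.9020)/(164.7283−81.1349)=-0.0310; B=V−Δ·S=7.2753
Node (2,2) S=249.5884: V=(p*·0.0000+(1−p*)·2.3068)/1.02=1.0643; Δ=(0.0000−2.3068)/(334.4485−164.7283)=-0.0136; B=V−Δ·S=4.4566
Node (1,0) S=91.7400: V=(p*·3.4589+(1−p*)·4.8058)/1.02=4.0125; Δ=(3.4589−4.8058)/(122.9316−60.5484)=-0.0216; B=V−Δ·S=5.9933
Node (1,1) S=186.2600: V=(p*·1.0643+(1−p*)·3.4589)/1.02=2.1482; Δ=(1.0643−3.4589)/(249.5884−122.9316)=-0.0189; B=V−Δ·S=5.6697
Node (0,0) S=139.0000: V=(p*·2.1482+(1−p*)·4.0125)/1.02=2.9662; Δ=(2.1482−4.0125)/(186.2600−91.7400)=-0.0197; B=V−Δ·S=5.7078
Root portfolio cost Δ·139+B reproduces V0=2.9662.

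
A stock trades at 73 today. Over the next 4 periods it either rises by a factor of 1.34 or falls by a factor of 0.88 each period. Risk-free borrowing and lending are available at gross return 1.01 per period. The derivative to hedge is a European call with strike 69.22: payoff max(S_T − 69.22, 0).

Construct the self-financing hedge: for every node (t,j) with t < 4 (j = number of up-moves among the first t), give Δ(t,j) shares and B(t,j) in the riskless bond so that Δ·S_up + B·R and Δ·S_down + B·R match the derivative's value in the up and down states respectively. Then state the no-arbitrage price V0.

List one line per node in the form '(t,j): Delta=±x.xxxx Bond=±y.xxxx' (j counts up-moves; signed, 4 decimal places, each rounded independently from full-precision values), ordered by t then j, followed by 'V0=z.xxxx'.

(0,0): Delta=0.7235 Bond=-38.8348
(1,0): Delta=0.5749 Bond=-29.6748
(1,1): Delta=0.9713 Bond=-63.4615
(2,0): Delta=0.3474 Bond=-17.1120
(2,1): Delta=0.9541 Bond=-62.6149
(2,2): Delta=1.0000 Bond=-67.8561
(3,0): Delta=0.0000 Bond=0.0000
(3,1): Delta=0.9266 Bond=-61.1557
(3,2): Delta=1.0000 Bond=-68.5347
(3,3): Delta=1.0000 Bond=-68.5347
V0=13.9829

Risk-neutral probability p* = (R−d)/(u−d) = (1.01−0.88)/(1.34−0.88) = 0.2826.
Terminal values V(4,·): V(4,0)=0.0000, V(4,1)=0.0000, V(4,2)=32.2874, V(4,3)=85.3481, V(4,4)=166.1451
  t=3,j=0: stock 49.7475 → up 66.6616 (V=0.0000), down 43.7778 (V=0.0000). Price 0.0000; hedge Δ=0.0000, bond B=0.0000.
  t=3,j=1: stock 75.7518 → up 101.5074 (V=32.2874), down 66.6616 (V=0.0000). Price 9.0344; hedge Δ=0.9266, bond B=-61.1557.
  t=3,j=2: stock 115.3493 → up 154.5681 (V=85.3481), down 101.5074 (V=32.2874). Price 46.8147; hedge Δ=1.0000, bond B=-68.5347.
  t=3,j=3: stock 175.6456 → up 235.3651 (V=166.1451), down 154.5681 (V=85.3481). Price 107.1109; hedge Δ=1.0000, bond B=-68.5347.
  t=2,j=0: stock 56.5312 → up 75.7518 (V=9.0344), down 49.7475 (V=0.0000). Price 2.5279; hedge Δ=0.3474, bond B=-17.1120.
  t=2,j=1: stock 86.0816 → up 115.3493 (V=46.8147), down 75.7518 (V=9.0344). Price 19.5162; hedge Δ=0.9541, bond B=-62.6149.
  t=2,j=2: stock 131.0788 → up 175.6456 (V=107.1109), down 115.3493 (V=46.8147). Price 63.2227; hedge Δ=1.0000, bond B=-67.8561.
  t=1,j=0: stock 64.2400 → up 86.0816 (V=19.5162), down 56.5312 (V=2.5279). Price 7.2564; hedge Δ=0.5749, bond B=-29.6748.
  t=1,j=1: stock 97.8200 → up 131.0788 (V=63.2227), down 86.0816 (V=19.5162). Price 31.5525; hedge Δ=0.9713, bond B=-63.4615.
  t=0,j=0: stock 73.0000 → up 97.8200 (V=31.5525), down 64.2400 (V=7.2564). Price 13.9829; hedge Δ=0.7235, bond B=-38.8348.
The time-0 hedge costs 13.9829, which is the no-arbitrage price.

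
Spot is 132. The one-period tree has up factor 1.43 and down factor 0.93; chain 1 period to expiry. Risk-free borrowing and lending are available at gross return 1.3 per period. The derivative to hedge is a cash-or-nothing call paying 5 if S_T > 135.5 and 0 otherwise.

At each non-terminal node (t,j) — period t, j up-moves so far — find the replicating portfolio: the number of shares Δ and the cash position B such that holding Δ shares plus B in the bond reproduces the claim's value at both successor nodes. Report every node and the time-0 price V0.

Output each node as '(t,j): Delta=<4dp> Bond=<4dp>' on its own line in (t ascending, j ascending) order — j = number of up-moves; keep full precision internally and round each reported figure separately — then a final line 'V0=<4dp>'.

(0,0): Delta=0.0758 Bond=-7.1538
V0=2.8462

The replicating-portfolio and risk-neutral prices coincide; use p* = (1.3−0.93)/(1.43−0.93) = 0.7400 for the latter.
Payoff layer (t=1): V(1,0)=0.0000, V(1,1)=5.0000
Node (0,0) S=132.0000: V=(p*·5.0000+(1−p*)·0.0000)/1.3=2.8462; Δ=(5.0000−0.0000)/(188.7600−122.7600)=0.0758; B=V−Δ·S=-7.1538
Each (Δ,B) replicates both successor values, so the strategy is self-financing and V0 is arbitrage-free.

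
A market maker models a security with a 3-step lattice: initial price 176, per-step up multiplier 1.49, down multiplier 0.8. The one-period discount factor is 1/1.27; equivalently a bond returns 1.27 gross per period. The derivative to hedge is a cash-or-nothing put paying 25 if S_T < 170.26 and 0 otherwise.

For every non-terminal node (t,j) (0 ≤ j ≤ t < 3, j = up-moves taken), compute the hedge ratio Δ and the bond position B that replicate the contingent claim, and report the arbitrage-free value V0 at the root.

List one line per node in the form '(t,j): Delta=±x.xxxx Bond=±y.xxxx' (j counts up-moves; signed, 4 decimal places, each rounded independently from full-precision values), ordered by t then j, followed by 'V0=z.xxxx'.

(0,0): Delta=-0.0554 Bond=12.6884
(1,0): Delta=-0.1380 Bond=27.7412
(1,1): Delta=-0.0347 Bond=10.6719
(2,0): Delta=0.0000 Bond=19.6850
(2,1): Delta=-0.1727 Bond=42.5083
(2,2): Delta=0.0000 Bond=0.0000
V0=2.9310

Since d<R<u, set p* = (R−d)/(u−d) = 0.6812; price each node as the discounted p*-expectation of its children.
Terminal payoffs: V(3,0)=25.0000, V(3,1)=25.0000, V(3,2)=0.0000, V(3,3)=0.0000
  t=2,j=0: stock 112.6400 → up 167.8336 (V=25.0000), down 90.1120 (V=25.0000). Price 19.6850; hedge Δ=0.0000, bond B=19.6850.
  t=2,j=1: stock 209.7920 → up 312.5901 (V=0.0000), down 167.8336 (V=25.0000). Price 6.2764; hedge Δ=-0.1727, bond B=42.5083.
  t=2,j=2: stock 390.7376 → up 582.1990 (V=0.0000), down 312.5901 (V=0.0000). Price 0.0000; hedge Δ=0.0000, bond B=0.0000.
  t=1,j=0: stock 140.8000 → up 209.7920 (V=6.2764), down 112.6400 (V=19.6850). Price 8.3084; hedge Δ=-0.1380, bond B=27.7412.
  t=1,j=1: stock 262.2400 → up 390.7376 (V=0.0000), down 209.7920 (V=6.2764). Price 1.5757; hedge Δ=-0.0347, bond B=10.6719.
  t=0,j=0: stock 176.0000 → up 262.2400 (V=1.5757), down 140.8000 (V=8.3084). Price 2.9310; hedge Δ=-0.0554, bond B=12.6884.
The time-0 hedge costs 2.9310, which is the no-arbitrage price.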